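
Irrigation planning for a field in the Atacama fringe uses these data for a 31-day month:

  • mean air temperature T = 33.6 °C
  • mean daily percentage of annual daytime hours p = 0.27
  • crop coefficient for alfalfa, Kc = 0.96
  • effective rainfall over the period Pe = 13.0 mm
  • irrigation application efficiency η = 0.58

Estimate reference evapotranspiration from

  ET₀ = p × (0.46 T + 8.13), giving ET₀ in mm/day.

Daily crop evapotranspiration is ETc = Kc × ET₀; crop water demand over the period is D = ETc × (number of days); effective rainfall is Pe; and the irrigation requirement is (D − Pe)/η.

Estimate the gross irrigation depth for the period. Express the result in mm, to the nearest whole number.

304 mm

ET₀ = 0.27 × (0.46 × 33.6 + 8.13) = 0.27 × 23.586 = 6.3682 mm/d
ETc = Kc × ET₀ = 0.96 × 6.3682 = 6.1135 mm/d
Crop demand D = ETc × 31 d = 6.1135 × 31 = 189.519 mm
D − Pe = 189.519 − 13.0 = 176.519 mm
Gross irrigation = 176.519 / 0.58 = 304.343 mm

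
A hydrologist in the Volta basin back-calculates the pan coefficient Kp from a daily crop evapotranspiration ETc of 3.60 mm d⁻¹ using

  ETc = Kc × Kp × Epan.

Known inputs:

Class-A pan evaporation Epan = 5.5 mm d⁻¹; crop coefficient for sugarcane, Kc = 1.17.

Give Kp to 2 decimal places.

ETc = Kc × Kp × Epan  ⇒  Kp = ETc / (Kc × Epan)
Kp = 3.60 / (1.17 × 5.5) = 3.60 / 6.435 = 0.5594

0.56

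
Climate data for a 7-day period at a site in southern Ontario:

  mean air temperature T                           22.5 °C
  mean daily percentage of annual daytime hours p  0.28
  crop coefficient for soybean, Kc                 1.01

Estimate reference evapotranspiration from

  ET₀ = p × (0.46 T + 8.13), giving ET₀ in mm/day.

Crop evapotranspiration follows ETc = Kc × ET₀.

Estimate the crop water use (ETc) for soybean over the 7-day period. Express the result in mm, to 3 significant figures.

ET₀ = 0.28 × (0.46 × 22.5 + 8.13) = 0.28 × 18.480 = 5.1744 mm/d
ETc = Kc × ET₀ = 1.01 × 5.1744 = 5.2261 mm/d
Over 7 days: 5.2261 × 7 = 36.583 mm

36.6 mm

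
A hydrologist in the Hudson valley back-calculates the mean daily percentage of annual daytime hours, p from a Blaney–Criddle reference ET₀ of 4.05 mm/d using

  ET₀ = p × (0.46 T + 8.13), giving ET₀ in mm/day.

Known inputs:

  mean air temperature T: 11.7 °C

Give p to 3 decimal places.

p = ET₀ / (0.46 T + 8.13) = 4.05 / (0.46 × 11.7 + 8.13) = 4.05 / 13.512 = 0.2997

0.300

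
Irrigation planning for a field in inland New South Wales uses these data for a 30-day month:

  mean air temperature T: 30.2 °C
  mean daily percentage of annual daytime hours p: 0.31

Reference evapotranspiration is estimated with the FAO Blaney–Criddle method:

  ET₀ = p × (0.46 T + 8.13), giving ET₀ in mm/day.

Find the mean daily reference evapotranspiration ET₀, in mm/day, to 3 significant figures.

ET₀ = 0.31 × (0.46 × 30.2 + 8.13) = 0.31 × 22.022 = 6.8268 mm/d

6.83 mm/day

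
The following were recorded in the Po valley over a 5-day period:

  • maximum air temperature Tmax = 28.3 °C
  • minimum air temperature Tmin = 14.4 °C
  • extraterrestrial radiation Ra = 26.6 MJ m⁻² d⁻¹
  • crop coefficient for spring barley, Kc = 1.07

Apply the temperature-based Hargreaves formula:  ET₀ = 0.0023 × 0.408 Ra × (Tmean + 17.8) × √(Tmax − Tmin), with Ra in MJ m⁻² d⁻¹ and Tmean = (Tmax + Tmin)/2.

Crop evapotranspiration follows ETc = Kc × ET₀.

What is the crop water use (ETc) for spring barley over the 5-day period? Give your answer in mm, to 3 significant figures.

Tmean = (28.3 + 14.4)/2 = 21.35 °C
0.408 Ra = 0.408 × 26.6 = 10.8528 mm/d equivalent
ET₀ = 0.0023 × 10.8528 × (21.35 + 17.8) × √13.9 = 0.0023 × 10.8528 × 39.15 × 3.7283 = 3.6434 mm/d
ETc = Kc × ET₀ = 1.07 × 3.6434 = 3.8984 mm/d
Over 5 days: 3.8984 × 5 = 19.492 mm

19.5 mm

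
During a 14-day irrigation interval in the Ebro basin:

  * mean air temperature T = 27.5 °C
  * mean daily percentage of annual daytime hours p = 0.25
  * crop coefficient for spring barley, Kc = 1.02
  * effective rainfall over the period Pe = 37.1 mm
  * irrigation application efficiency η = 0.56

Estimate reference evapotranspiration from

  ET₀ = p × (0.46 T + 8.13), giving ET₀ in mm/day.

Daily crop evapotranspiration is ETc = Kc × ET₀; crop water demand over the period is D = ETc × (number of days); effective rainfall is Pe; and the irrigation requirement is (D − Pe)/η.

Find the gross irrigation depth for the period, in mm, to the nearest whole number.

66 mm

ET₀ = 0.25 × (0.46 × 27.5 + 8.13) = 0.25 × 20.780 = 5.1950 mm/d
ETc = Kc × ET₀ = 1.02 × 5.1950 = 5.2989 mm/d
Crop demand D = ETc × 14 d = 5.2989 × 14 = 74.185 mm
D − Pe = 74.185 − 37.1 = 37.085 mm
Gross irrigation = 37.085 / 0.56 = 66.223 mm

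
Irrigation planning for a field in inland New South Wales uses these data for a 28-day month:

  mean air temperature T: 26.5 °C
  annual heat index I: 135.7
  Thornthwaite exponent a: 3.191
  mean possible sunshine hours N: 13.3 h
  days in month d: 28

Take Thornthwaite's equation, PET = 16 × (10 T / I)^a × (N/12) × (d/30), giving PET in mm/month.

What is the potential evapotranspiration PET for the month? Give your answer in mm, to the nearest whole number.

10T/I = 10 × 26.5 / 135.7 = 1.9528
(10T/I)^a = 1.9528^3.191 = 8.4623
Uncorrected PET = 16 × 8.4623 = 135.397 mm
Correction = (N/12)(d/30) = (13.3/12)(28/30) = 1.0344
PET = 135.397 × 1.0344 = 140.055 mm/month

140 mm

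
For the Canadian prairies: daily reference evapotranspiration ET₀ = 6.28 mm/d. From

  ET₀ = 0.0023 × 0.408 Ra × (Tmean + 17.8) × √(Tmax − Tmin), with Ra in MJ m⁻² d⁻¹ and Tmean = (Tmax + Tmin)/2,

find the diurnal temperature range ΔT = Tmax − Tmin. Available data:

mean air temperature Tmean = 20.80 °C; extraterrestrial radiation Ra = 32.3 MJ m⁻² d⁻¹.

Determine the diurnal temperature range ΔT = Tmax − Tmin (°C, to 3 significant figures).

28.8 °C

√ΔT = ET₀ / [0.0023 × 0.408 × Ra × (Tmean+17.8)] = 6.28 / (0.0023 × 13.1784 × 38.60) = 5.3676
ΔT = 5.3676² = 28.811 °C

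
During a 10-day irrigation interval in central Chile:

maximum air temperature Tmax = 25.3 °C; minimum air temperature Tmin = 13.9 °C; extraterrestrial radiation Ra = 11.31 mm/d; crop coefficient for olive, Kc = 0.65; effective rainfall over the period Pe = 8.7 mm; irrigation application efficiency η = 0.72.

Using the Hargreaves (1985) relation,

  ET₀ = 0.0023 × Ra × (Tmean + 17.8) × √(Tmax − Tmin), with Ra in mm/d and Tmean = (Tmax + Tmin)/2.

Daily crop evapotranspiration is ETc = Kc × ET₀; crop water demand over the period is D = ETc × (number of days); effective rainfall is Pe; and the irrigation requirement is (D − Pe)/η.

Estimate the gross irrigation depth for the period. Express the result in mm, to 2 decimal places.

17.57 mm

Tmean = (25.3 + 13.9)/2 = 19.60 °C
ET₀ = 0.0023 × 11.31 × (19.60 + 17.8) × √11.4 = 0.0023 × 11.31 × 37.40 × 3.3764 = 3.2849 mm/d
ETc = Kc × ET₀ = 0.65 × 3.2849 = 2.1352 mm/d
Crop demand D = ETc × 10 d = 2.1352 × 10 = 21.352 mm
D − Pe = 21.352 − 8.7 = 12.652 mm
Gross irrigation = 12.652 / 0.72 = 17.572 mm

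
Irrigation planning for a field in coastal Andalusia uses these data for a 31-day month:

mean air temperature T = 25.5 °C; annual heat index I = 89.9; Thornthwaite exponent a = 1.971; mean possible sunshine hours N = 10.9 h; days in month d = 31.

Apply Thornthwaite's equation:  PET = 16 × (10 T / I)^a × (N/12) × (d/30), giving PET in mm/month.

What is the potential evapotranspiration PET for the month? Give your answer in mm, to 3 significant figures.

10T/I = 10 × 25.5 / 89.9 = 2.8365
(10T/I)^a = 2.8365^1.971 = 7.8061
Uncorrected PET = 16 × 7.8061 = 124.898 mm
Correction = (N/12)(d/30) = (10.9/12)(31/30) = 0.9386
PET = 124.898 × 0.9386 = 117.229 mm/month

117 mm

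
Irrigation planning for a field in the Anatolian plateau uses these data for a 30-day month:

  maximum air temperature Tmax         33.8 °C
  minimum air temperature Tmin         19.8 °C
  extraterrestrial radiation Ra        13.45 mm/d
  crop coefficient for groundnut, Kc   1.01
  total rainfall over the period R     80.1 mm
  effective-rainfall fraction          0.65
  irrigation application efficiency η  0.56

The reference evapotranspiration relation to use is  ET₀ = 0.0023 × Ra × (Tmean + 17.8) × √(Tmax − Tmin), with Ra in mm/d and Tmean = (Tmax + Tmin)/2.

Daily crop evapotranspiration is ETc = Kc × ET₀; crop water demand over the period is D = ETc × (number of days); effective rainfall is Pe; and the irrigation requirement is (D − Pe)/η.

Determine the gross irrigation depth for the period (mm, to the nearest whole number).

186 mm

Tmean = (33.8 + 19.8)/2 = 26.80 °C
ET₀ = 0.0023 × 13.45 × (26.80 + 17.8) × √14.0 = 0.0023 × 13.45 × 44.60 × 3.7417 = 5.1624 mm/d
ETc = Kc × ET₀ = 1.01 × 5.1624 = 5.2140 mm/d
Crop demand D = ETc × 30 d = 5.2140 × 30 = 156.420 mm
Pe = 0.65 × 80.1 = 52.065 mm
D − Pe = 156.420 − 52.065 = 104.355 mm
Gross irrigation = 104.355 / 0.56 = 186.348 mm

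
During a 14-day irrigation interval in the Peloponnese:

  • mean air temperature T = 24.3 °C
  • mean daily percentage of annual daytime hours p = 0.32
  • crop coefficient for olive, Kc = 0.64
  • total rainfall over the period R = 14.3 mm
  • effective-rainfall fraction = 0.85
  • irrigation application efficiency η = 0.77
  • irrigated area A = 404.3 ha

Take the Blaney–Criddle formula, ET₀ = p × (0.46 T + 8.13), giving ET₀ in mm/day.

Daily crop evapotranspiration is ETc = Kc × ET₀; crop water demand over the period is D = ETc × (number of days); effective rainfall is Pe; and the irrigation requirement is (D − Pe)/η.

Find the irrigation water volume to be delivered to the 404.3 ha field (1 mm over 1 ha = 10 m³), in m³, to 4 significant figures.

ET₀ = 0.32 × (0.46 × 24.3 + 8.13) = 0.32 × 19.308 = 6.1786 mm/d
ETc = Kc × ET₀ = 0.64 × 6.1786 = 3.9543 mm/d
Crop demand D = ETc × 14 d = 3.9543 × 14 = 55.360 mm
Pe = 0.85 × 14.3 = 12.155 mm
D − Pe = 55.360 − 12.155 = 43.205 mm
Gross irrigation = 43.205 / 0.77 = 56.110 mm
Volume = 56.110 mm × 404.3 ha × 10 = 226852.7 m³

226900 m³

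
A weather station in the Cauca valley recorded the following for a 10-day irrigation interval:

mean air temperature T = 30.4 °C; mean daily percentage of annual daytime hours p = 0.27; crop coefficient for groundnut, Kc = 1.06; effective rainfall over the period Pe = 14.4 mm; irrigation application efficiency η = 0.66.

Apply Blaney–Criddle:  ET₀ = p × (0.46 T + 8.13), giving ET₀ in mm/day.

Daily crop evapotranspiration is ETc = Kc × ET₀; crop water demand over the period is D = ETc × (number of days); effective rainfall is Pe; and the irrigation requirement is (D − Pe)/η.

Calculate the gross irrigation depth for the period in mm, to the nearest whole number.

74 mm

ET₀ = 0.27 × (0.46 × 30.4 + 8.13) = 0.27 × 22.114 = 5.9708 mm/d
ETc = Kc × ET₀ = 1.06 × 5.9708 = 6.3290 mm/d
Crop demand D = ETc × 10 d = 6.3290 × 10 = 63.290 mm
D − Pe = 63.290 − 14.4 = 48.890 mm
Gross irrigation = 48.890 / 0.66 = 74.076 mm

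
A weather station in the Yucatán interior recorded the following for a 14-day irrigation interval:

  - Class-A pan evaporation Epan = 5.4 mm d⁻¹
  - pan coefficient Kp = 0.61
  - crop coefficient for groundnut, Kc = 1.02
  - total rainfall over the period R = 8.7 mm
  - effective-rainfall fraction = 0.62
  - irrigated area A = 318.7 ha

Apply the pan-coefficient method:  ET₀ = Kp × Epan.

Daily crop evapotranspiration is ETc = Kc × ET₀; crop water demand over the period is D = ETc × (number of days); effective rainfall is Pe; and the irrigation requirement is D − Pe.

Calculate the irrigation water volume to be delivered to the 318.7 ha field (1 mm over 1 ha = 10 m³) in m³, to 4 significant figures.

ET₀ = 0.61 × 5.4 = 3.2940 mm/d
ETc = Kc × ET₀ = 1.02 × 3.2940 = 3.3599 mm/d
Crop demand D = ETc × 14 d = 3.3599 × 14 = 47.039 mm
Pe = 0.62 × 8.7 = 5.394 mm
D − Pe = 47.039 − 5.394 = 41.645 mm
Volume = 41.645 mm × 318.7 ha × 10 = 132722.6 m³

132700 m³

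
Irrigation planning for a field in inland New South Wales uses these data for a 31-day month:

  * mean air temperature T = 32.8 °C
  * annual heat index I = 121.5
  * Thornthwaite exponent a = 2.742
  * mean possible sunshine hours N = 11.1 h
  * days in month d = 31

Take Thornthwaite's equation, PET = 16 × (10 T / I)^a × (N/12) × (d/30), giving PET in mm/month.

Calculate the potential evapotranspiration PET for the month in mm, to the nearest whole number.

233 mm

10T/I = 10 × 32.8 / 121.5 = 2.6996
(10T/I)^a = 2.6996^2.742 = 15.2273
Uncorrected PET = 16 × 15.2273 = 243.637 mm
Correction = (N/12)(d/30) = (11.1/12)(31/30) = 0.9558
PET = 243.637 × 0.9558 = 232.868 mm/month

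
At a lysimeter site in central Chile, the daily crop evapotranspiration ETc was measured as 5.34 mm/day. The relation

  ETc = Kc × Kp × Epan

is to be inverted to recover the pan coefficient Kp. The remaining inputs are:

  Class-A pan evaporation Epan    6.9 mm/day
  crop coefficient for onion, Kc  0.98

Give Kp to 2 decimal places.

0.79

ETc = Kc × Kp × Epan  ⇒  Kp = ETc / (Kc × Epan)
Kp = 5.34 / (0.98 × 6.9) = 5.34 / 6.762 = 0.7897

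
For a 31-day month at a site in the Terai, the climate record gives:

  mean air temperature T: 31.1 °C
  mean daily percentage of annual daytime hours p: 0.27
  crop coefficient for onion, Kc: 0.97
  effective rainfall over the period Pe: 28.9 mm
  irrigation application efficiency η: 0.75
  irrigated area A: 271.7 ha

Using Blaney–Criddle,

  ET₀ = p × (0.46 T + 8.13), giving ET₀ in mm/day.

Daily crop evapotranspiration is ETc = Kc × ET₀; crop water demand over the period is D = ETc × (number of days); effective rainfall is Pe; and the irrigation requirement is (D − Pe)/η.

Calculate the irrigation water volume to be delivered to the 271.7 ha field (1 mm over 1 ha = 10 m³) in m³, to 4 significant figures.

555200 m³

ET₀ = 0.27 × (0.46 × 31.1 + 8.13) = 0.27 × 22.436 = 6.0577 mm/d
ETc = Kc × ET₀ = 0.97 × 6.0577 = 5.8760 mm/d
Crop demand D = ETc × 31 d = 5.8760 × 31 = 182.156 mm
D − Pe = 182.156 − 28.9 = 153.256 mm
Gross irrigation = 153.256 / 0.75 = 204.341 mm
Volume = 204.341 mm × 271.7 ha × 10 = 555194.5 m³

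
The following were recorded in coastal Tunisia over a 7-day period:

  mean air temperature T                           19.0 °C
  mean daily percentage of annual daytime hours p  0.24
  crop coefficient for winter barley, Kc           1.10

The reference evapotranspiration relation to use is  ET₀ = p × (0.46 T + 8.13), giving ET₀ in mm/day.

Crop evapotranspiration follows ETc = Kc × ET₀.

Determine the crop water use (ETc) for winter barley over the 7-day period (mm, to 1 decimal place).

31.2 mm

ET₀ = 0.24 × (0.46 × 19.0 + 8.13) = 0.24 × 16.870 = 4.0488 mm/d
ETc = Kc × ET₀ = 1.10 × 4.0488 = 4.4537 mm/d
Over 7 days: 4.4537 × 7 = 31.176 mm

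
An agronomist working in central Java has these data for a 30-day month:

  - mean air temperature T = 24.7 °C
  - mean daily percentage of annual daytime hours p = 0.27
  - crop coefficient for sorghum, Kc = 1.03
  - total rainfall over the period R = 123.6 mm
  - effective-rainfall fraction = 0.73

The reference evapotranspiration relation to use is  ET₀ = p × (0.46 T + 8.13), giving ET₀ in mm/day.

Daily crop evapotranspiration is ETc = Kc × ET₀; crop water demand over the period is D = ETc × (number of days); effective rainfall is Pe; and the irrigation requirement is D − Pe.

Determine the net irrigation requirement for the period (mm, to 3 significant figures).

ET₀ = 0.27 × (0.46 × 24.7 + 8.13) = 0.27 × 19.492 = 5.2628 mm/d
ETc = Kc × ET₀ = 1.03 × 5.2628 = 5.4207 mm/d
Crop demand D = ETc × 30 d = 5.4207 × 30 = 162.621 mm
Pe = 0.73 × 123.6 = 90.228 mm
D − Pe = 162.621 − 90.228 = 72.393 mm

72.4 mm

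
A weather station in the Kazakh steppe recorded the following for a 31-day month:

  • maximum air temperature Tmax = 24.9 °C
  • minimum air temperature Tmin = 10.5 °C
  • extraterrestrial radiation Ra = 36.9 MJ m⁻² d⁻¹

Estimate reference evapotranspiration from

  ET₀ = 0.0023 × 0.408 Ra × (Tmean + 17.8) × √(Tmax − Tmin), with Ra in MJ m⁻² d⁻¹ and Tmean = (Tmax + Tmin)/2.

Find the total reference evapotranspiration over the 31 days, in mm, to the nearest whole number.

Tmean = (24.9 + 10.5)/2 = 17.70 °C
0.408 Ra = 0.408 × 36.9 = 15.0552 mm/d equivalent
ET₀ = 0.0023 × 15.0552 × (17.70 + 17.8) × √14.4 = 0.0023 × 15.0552 × 35.50 × 3.7947 = 4.6647 mm/d
Over 31 days: 4.6647 × 31 = 144.606 mm

145 mm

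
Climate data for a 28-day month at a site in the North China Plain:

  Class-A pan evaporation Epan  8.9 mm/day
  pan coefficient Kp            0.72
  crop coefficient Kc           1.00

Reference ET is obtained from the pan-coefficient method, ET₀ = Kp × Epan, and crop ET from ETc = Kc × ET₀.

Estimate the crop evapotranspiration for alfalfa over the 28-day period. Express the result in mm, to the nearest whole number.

ET₀ = 0.72 × 8.9 = 6.4080 mm/d
ETc = Kc × ET₀ = 1.00 × 6.4080 = 6.4080 mm/d
Over 28 days: 6.4080 × 28 = 179.424 mm

179 mm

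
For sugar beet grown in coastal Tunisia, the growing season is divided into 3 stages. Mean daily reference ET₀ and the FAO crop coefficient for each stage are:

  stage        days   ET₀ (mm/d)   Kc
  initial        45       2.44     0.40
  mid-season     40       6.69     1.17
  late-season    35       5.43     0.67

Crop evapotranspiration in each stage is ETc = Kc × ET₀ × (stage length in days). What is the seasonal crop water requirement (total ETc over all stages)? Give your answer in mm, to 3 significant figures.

initial: 0.40 × 2.44 × 45 = 43.92 mm
mid-season: 1.17 × 6.69 × 40 = 313.09 mm
late-season: 0.67 × 5.43 × 35 = 127.33 mm
Seasonal total = 484.34 mm

484 mm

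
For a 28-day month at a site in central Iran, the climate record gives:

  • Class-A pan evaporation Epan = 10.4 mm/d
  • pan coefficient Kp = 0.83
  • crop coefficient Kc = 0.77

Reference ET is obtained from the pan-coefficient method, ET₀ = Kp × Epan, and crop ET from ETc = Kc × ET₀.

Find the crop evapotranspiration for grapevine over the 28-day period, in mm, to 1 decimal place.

186.1 mm

ET₀ = 0.83 × 10.4 = 8.6320 mm/d
ETc = Kc × ET₀ = 0.77 × 8.6320 = 6.6466 mm/d
Over 28 days: 6.6466 × 28 = 186.105 mm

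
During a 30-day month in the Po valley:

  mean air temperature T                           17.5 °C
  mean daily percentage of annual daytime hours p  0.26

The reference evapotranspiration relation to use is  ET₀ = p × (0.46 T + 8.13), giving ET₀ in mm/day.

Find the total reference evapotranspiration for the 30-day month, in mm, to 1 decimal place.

ET₀ = 0.26 × (0.46 × 17.5 + 8.13) = 0.26 × 16.180 = 4.2068 mm/d
Monthly total = 4.2068 × 30 = 126.204 mm

126.2 mm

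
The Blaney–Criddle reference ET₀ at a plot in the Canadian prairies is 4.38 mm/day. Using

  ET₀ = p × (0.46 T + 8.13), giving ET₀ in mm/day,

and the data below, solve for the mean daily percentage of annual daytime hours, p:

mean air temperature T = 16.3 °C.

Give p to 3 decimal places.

0.280

p = ET₀ / (0.46 T + 8.13) = 4.38 / (0.46 × 16.3 + 8.13) = 4.38 / 15.628 = 0.2803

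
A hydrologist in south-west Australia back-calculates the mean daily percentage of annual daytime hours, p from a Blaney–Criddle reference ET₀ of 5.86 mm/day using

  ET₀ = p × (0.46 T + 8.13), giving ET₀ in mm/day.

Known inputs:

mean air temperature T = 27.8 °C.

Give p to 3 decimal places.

p = ET₀ / (0.46 T + 8.13) = 5.86 / (0.46 × 27.8 + 8.13) = 5.86 / 20.918 = 0.2801

0.280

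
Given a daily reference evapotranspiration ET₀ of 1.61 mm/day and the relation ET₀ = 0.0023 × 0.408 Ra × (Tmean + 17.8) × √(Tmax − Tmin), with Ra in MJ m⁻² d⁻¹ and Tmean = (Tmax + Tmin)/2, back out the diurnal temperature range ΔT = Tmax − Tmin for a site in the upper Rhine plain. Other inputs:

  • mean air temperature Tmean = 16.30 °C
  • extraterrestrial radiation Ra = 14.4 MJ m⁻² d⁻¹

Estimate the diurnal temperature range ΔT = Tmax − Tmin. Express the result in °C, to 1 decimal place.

12.2 °C

√ΔT = ET₀ / [0.0023 × 0.408 × Ra × (Tmean+17.8)] = 1.61 / (0.0023 × 5.8752 × 34.10) = 3.4940
ΔT = 3.4940² = 12.208 °C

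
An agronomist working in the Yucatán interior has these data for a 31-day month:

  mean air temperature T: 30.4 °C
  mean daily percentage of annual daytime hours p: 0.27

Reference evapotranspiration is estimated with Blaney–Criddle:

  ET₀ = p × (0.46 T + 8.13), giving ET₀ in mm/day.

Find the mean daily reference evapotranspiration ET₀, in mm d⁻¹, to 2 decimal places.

ET₀ = 0.27 × (0.46 × 30.4 + 8.13) = 0.27 × 22.114 = 5.9708 mm/d

5.97 mm d⁻¹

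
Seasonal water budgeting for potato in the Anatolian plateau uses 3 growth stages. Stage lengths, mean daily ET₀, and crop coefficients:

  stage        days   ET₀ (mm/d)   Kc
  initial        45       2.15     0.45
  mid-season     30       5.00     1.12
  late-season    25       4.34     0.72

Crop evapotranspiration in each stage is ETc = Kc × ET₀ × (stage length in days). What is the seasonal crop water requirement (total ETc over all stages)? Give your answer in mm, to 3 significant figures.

290 mm

initial: 0.45 × 2.15 × 45 = 43.54 mm
mid-season: 1.12 × 5.00 × 30 = 168.00 mm
late-season: 0.72 × 4.34 × 25 = 78.12 mm
Seasonal total = 289.66 mm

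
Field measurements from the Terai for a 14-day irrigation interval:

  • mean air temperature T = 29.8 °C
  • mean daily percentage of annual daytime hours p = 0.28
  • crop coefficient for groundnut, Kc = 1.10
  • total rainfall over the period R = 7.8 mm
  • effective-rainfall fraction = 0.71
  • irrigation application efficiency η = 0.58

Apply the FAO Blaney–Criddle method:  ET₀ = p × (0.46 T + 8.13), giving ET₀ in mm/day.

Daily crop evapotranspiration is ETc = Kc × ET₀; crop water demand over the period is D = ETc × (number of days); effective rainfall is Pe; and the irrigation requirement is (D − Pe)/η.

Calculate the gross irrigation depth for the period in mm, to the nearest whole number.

153 mm

ET₀ = 0.28 × (0.46 × 29.8 + 8.13) = 0.28 × 21.838 = 6.1146 mm/d
ETc = Kc × ET₀ = 1.10 × 6.1146 = 6.7261 mm/d
Crop demand D = ETc × 14 d = 6.7261 × 14 = 94.165 mm
Pe = 0.71 × 7.8 = 5.538 mm
D − Pe = 94.165 − 5.538 = 88.627 mm
Gross irrigation = 88.627 / 0.58 = 152.805 mm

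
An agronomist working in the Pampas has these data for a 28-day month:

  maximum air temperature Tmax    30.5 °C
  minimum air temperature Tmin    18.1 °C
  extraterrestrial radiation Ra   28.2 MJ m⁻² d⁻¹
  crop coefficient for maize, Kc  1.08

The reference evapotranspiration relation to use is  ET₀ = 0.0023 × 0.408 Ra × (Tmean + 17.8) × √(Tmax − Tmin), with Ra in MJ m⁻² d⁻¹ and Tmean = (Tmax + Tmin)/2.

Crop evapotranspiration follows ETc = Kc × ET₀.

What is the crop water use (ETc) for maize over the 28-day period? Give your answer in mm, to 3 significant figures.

119 mm

Tmean = (30.5 + 18.1)/2 = 24.30 °C
0.408 Ra = 0.408 × 28.2 = 11.5056 mm/d equivalent
ET₀ = 0.0023 × 11.5056 × (24.30 + 17.8) × √12.4 = 0.0023 × 11.5056 × 42.10 × 3.5214 = 3.9231 mm/d
ETc = Kc × ET₀ = 1.08 × 3.9231 = 4.2369 mm/d
Over 28 days: 4.2369 × 28 = 118.633 mm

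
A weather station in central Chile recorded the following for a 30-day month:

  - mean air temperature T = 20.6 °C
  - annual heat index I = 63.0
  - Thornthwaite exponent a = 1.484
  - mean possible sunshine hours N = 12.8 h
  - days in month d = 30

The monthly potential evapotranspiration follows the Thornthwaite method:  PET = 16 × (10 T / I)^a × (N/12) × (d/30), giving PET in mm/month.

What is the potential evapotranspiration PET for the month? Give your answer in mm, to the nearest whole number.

99 mm

10T/I = 10 × 20.6 / 63.0 = 3.2698
(10T/I)^a = 3.2698^1.484 = 5.8016
Uncorrected PET = 16 × 5.8016 = 92.826 mm
Correction = (N/12)(d/30) = (12.8/12)(30/30) = 1.0667
PET = 92.826 × 1.0667 = 99.017 mm/month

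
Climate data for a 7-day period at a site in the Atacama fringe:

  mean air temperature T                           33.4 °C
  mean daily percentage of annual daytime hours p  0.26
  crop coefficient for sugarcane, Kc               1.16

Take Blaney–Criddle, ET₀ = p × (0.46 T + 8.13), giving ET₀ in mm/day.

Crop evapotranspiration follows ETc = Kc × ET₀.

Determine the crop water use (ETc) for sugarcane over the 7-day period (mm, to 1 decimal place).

49.6 mm

ET₀ = 0.26 × (0.46 × 33.4 + 8.13) = 0.26 × 23.494 = 6.1084 mm/d
ETc = Kc × ET₀ = 1.16 × 6.1084 = 7.0857 mm/d
Over 7 days: 7.0857 × 7 = 49.600 mm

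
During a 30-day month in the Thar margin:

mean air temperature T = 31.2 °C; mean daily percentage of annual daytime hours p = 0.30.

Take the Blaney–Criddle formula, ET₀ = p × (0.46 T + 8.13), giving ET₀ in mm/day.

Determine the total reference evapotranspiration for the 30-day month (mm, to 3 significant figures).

202 mm

ET₀ = 0.30 × (0.46 × 31.2 + 8.13) = 0.30 × 22.482 = 6.7446 mm/d
Monthly total = 6.7446 × 30 = 202.338 mm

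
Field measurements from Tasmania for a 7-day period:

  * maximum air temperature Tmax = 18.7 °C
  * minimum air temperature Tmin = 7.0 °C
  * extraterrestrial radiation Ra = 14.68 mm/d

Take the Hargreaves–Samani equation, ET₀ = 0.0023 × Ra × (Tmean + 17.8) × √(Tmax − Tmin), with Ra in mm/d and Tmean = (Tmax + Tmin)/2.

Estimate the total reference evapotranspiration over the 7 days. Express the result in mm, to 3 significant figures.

24.8 mm

Tmean = (18.7 + 7.0)/2 = 12.85 °C
ET₀ = 0.0023 × 14.68 × (12.85 + 17.8) × √11.7 = 0.0023 × 14.68 × 30.65 × 3.4205 = 3.5398 mm/d
Over 7 days: 3.5398 × 7 = 24.779 mm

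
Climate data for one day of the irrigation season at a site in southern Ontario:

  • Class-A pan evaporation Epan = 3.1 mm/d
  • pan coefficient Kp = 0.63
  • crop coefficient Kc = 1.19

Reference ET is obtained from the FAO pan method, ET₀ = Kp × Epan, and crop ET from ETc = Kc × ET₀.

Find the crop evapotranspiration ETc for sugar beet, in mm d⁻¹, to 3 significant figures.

ET₀ = 0.63 × 3.1 = 1.9530 mm/d
ETc = Kc × ET₀ = 1.19 × 1.9530 = 2.3241 mm/d

2.32 mm d⁻¹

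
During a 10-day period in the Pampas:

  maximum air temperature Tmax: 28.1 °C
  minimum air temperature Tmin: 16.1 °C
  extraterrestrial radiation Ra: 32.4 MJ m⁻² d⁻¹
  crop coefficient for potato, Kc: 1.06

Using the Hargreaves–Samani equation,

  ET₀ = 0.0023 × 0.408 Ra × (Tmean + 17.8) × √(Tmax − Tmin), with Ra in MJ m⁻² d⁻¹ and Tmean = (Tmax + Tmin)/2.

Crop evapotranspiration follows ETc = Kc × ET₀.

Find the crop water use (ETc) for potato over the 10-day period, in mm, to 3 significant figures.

44.5 mm

Tmean = (28.1 + 16.1)/2 = 22.10 °C
0.408 Ra = 0.408 × 32.4 = 13.2192 mm/d equivalent
ET₀ = 0.0023 × 13.2192 × (22.10 + 17.8) × √12.0 = 0.0023 × 13.2192 × 39.90 × 3.4641 = 4.2024 mm/d
ETc = Kc × ET₀ = 1.06 × 4.2024 = 4.4545 mm/d
Over 10 days: 4.4545 × 10 = 44.545 mm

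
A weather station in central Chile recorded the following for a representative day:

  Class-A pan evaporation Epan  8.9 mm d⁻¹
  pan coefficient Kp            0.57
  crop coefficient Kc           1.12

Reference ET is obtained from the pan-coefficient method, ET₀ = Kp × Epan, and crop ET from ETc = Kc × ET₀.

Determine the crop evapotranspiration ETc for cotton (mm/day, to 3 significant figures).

ET₀ = 0.57 × 8.9 = 5.0730 mm/d
ETc = Kc × ET₀ = 1.12 × 5.0730 = 5.6818 mm/d

5.68 mm/day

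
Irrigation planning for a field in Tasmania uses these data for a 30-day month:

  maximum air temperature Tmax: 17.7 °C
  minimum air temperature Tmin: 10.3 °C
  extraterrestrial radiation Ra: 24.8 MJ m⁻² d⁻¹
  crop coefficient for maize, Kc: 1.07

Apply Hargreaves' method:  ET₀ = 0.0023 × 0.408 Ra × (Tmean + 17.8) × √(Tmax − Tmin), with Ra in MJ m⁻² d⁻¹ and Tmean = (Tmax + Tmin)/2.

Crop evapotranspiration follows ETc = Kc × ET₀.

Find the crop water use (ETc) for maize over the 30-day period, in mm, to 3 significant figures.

Tmean = (17.7 + 10.3)/2 = 14.00 °C
0.408 Ra = 0.408 × 24.8 = 10.1184 mm/d equivalent
ET₀ = 0.0023 × 10.1184 × (14.00 + 17.8) × √7.4 = 0.0023 × 10.1184 × 31.80 × 2.7203 = 2.0132 mm/d
ETc = Kc × ET₀ = 1.07 × 2.0132 = 2.1541 mm/d
Over 30 days: 2.1541 × 30 = 64.623 mm

64.6 mm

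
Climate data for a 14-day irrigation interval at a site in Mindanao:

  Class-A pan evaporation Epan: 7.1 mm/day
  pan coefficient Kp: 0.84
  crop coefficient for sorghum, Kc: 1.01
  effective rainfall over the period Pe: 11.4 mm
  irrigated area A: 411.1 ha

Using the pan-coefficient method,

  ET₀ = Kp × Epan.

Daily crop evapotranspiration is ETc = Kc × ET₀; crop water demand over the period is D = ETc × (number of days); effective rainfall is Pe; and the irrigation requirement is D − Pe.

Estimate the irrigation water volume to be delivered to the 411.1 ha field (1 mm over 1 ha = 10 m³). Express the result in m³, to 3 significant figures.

300000 m³

ET₀ = 0.84 × 7.1 = 5.9640 mm/d
ETc = Kc × ET₀ = 1.01 × 5.9640 = 6.0236 mm/d
Crop demand D = ETc × 14 d = 6.0236 × 14 = 84.330 mm
D − Pe = 84.330 − 11.4 = 72.930 mm
Volume = 72.930 mm × 411.1 ha × 10 = 299815.2 m³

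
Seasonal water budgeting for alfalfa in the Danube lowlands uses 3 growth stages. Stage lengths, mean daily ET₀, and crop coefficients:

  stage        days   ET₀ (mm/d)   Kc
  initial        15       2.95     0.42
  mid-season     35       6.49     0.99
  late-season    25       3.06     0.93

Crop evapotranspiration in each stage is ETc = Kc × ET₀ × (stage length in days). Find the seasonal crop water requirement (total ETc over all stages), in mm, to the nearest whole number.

315 mm

initial: 0.42 × 2.95 × 15 = 18.59 mm
mid-season: 0.99 × 6.49 × 35 = 224.88 mm
late-season: 0.93 × 3.06 × 25 = 71.15 mm
Seasonal total = 314.62 mm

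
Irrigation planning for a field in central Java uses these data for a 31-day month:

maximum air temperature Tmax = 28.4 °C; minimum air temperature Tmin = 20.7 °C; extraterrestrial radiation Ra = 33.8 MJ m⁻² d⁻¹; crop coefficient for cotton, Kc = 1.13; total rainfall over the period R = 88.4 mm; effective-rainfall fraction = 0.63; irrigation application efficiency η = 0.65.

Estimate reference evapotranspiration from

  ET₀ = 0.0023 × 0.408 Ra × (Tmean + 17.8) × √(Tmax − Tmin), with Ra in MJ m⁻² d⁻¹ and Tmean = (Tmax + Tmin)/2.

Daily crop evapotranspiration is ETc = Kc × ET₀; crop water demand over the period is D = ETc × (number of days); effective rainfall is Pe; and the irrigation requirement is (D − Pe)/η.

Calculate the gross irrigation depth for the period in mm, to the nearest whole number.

Tmean = (28.4 + 20.7)/2 = 24.55 °C
0.408 Ra = 0.408 × 33.8 = 13.7904 mm/d equivalent
ET₀ = 0.0023 × 13.7904 × (24.55 + 17.8) × √7.7 = 0.0023 × 13.7904 × 42.35 × 2.7749 = 3.7274 mm/d
ETc = Kc × ET₀ = 1.13 × 3.7274 = 4.2120 mm/d
Crop demand D = ETc × 31 d = 4.2120 × 31 = 130.572 mm
Pe = 0.63 × 88.4 = 55.692 mm
D − Pe = 130.572 − 55.692 = 74.880 mm
Gross irrigation = 74.880 / 0.65 = 115.200 mm

115 mm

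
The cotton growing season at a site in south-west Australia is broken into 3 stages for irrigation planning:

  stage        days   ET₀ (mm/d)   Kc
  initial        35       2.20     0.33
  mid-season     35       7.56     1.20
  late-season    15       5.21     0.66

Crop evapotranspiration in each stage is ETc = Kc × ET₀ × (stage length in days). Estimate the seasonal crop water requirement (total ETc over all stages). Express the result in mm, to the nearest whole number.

initial: 0.33 × 2.20 × 35 = 25.41 mm
mid-season: 1.20 × 7.56 × 35 = 317.52 mm
late-season: 0.66 × 5.21 × 15 = 51.58 mm
Seasonal total = 394.51 mm

395 mm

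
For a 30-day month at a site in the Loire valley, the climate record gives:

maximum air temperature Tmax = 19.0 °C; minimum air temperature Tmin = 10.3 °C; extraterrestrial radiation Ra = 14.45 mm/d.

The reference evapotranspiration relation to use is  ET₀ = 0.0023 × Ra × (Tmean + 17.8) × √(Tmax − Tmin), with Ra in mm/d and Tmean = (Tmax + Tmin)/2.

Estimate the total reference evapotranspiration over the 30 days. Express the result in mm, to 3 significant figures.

Tmean = (19.0 + 10.3)/2 = 14.65 °C
ET₀ = 0.0023 × 14.45 × (14.65 + 17.8) × √8.7 = 0.0023 × 14.45 × 32.45 × 2.9496 = 3.1811 mm/d
Over 30 days: 3.1811 × 30 = 95.433 mm

95.4 mm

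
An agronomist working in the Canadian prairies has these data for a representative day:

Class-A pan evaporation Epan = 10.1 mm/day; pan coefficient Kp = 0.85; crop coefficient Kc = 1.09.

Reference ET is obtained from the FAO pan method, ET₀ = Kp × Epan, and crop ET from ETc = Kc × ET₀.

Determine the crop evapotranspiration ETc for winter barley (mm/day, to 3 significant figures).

ET₀ = 0.85 × 10.1 = 8.5850 mm/d
ETc = Kc × ET₀ = 1.09 × 8.5850 = 9.3577 mm/d

9.36 mm/day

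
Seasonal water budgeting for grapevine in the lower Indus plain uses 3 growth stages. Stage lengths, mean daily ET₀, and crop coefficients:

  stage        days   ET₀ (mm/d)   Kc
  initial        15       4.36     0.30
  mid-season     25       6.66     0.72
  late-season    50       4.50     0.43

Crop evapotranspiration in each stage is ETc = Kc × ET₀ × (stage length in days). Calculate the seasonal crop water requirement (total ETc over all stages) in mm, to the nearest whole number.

initial: 0.30 × 4.36 × 15 = 19.62 mm
mid-season: 0.72 × 6.66 × 25 = 119.88 mm
late-season: 0.43 × 4.50 × 50 = 96.75 mm
Seasonal total = 236.25 mm

236 mm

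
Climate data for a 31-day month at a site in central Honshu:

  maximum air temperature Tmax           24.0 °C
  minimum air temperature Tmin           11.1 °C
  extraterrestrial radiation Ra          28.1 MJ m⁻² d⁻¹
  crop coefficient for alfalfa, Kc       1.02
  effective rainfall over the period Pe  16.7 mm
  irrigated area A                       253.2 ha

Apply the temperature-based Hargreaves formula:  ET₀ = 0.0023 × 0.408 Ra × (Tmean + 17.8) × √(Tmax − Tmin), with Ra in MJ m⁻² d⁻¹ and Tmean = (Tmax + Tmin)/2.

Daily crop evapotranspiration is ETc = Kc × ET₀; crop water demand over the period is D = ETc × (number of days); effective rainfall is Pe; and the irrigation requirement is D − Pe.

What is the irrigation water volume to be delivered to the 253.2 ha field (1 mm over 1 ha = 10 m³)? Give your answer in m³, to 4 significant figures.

225800 m³

Tmean = (24.0 + 11.1)/2 = 17.55 °C
0.408 Ra = 0.408 × 28.1 = 11.4648 mm/d equivalent
ET₀ = 0.0023 × 11.4648 × (17.55 + 17.8) × √12.9 = 0.0023 × 11.4648 × 35.35 × 3.5917 = 3.3480 mm/d
ETc = Kc × ET₀ = 1.02 × 3.3480 = 3.4150 mm/d
Crop demand D = ETc × 31 d = 3.4150 × 31 = 105.865 mm
D − Pe = 105.865 − 16.7 = 89.165 mm
Volume = 89.165 mm × 253.2 ha × 10 = 225765.8 m³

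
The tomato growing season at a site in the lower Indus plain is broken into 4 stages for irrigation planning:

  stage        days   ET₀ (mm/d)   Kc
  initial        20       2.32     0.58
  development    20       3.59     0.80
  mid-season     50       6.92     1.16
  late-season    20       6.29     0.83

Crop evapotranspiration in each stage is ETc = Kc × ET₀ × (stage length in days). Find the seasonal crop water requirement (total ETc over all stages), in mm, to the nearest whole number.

initial: 0.58 × 2.32 × 20 = 26.91 mm
development: 0.80 × 3.59 × 20 = 57.44 mm
mid-season: 1.16 × 6.92 × 50 = 401.36 mm
late-season: 0.83 × 6.29 × 20 = 104.41 mm
Seasonal total = 590.12 mm

590 mm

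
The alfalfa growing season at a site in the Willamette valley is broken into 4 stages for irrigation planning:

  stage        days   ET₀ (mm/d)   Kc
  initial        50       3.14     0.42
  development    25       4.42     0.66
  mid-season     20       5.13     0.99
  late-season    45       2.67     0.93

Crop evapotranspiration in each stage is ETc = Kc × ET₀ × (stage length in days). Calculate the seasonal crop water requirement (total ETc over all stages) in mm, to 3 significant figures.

initial: 0.42 × 3.14 × 50 = 65.94 mm
development: 0.66 × 4.42 × 25 = 72.93 mm
mid-season: 0.99 × 5.13 × 20 = 101.57 mm
late-season: 0.93 × 2.67 × 45 = 111.74 mm
Seasonal total = 352.18 mm

352 mm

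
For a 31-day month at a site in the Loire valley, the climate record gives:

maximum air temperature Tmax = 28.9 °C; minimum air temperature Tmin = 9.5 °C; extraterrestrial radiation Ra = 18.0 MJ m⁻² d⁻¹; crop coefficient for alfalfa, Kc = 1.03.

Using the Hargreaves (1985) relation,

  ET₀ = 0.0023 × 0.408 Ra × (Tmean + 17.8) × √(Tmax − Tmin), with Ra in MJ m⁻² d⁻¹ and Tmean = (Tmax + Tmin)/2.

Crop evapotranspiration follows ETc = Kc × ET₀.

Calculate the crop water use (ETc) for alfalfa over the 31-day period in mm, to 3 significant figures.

87.9 mm

Tmean = (28.9 + 9.5)/2 = 19.20 °C
0.408 Ra = 0.408 × 18.0 = 7.3440 mm/d equivalent
ET₀ = 0.0023 × 7.3440 × (19.20 + 17.8) × √19.4 = 0.0023 × 7.3440 × 37.00 × 4.4045 = 2.7527 mm/d
ETc = Kc × ET₀ = 1.03 × 2.7527 = 2.8353 mm/d
Over 31 days: 2.8353 × 31 = 87.894 mm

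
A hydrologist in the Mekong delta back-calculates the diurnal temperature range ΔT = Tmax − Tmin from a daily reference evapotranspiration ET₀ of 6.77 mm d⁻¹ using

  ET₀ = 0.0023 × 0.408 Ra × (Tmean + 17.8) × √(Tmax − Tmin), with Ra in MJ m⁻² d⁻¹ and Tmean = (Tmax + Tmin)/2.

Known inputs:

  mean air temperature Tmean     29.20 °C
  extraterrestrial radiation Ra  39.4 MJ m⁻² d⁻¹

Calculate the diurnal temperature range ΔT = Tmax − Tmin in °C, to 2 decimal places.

15.18 °C

√ΔT = ET₀ / [0.0023 × 0.408 × Ra × (Tmean+17.8)] = 6.77 / (0.0023 × 16.0752 × 47.00) = 3.8959
ΔT = 3.8959² = 15.178 °C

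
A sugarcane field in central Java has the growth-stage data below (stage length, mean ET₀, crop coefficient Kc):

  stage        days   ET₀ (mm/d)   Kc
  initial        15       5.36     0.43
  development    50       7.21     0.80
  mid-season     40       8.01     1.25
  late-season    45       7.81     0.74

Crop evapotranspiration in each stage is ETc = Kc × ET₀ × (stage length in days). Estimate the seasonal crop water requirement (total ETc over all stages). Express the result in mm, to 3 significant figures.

984 mm

initial: 0.43 × 5.36 × 15 = 34.57 mm
development: 0.80 × 7.21 × 50 = 288.40 mm
mid-season: 1.25 × 8.01 × 40 = 400.50 mm
late-season: 0.74 × 7.81 × 45 = 260.07 mm
Seasonal total = 983.54 mm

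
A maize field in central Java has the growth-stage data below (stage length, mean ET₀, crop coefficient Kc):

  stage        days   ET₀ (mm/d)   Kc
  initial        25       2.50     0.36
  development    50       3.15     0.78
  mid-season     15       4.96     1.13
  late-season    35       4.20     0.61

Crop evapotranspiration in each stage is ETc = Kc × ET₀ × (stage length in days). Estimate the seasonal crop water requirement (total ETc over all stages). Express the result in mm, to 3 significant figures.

319 mm

initial: 0.36 × 2.50 × 25 = 22.50 mm
development: 0.78 × 3.15 × 50 = 122.85 mm
mid-season: 1.13 × 4.96 × 15 = 84.07 mm
late-season: 0.61 × 4.20 × 35 = 89.67 mm
Seasonal total = 319.09 mm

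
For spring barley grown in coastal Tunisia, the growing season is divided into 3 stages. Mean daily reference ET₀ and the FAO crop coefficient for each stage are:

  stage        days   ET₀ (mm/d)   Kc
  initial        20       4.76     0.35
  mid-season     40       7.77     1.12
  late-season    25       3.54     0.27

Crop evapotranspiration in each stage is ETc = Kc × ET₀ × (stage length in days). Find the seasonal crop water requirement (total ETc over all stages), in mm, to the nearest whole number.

405 mm

initial: 0.35 × 4.76 × 20 = 33.32 mm
mid-season: 1.12 × 7.77 × 40 = 348.10 mm
late-season: 0.27 × 3.54 × 25 = 23.90 mm
Seasonal total = 405.32 mm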